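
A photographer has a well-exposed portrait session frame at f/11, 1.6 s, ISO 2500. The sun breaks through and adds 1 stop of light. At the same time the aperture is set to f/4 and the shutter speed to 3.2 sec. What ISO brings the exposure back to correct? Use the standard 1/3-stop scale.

Scene light: 1 stop brighter.
Aperture: f/11 → f/10 → f/9 → f/8 → f/7.1 → f/6.3 → f/5.6 → f/5 → f/4.5 → f/4 — 3 stops opened up (brighter).
Shutter speed: 1.6 → 2 → 2.5 → 3.2 — 1 stop longer (brighter).
Net so far: 5 stops brighter. ISO: 2500 → 2000 → 1600 → 1250 → 1000 → 800 → 640 → 500 → 400 → 320 → 250 → 200 → 160 → 125 → 100 → 80.

ISO 80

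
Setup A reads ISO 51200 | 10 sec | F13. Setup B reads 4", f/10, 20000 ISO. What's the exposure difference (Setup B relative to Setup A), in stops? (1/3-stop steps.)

2 stops darker

Aperture: f/13 → f/11 → f/10 — 2/3 stop opened up (brighter).
Shutter speed: 10 → 8 → 6 → 5 → 4 — 1 1/3 stops shorter (darker).
ISO: 51200 → 40000 → 32000 → 25600 → 20000 — 1 1/3 stops dropped (darker).
Net: +2/3 −1 1/3 −1 1/3 = −2 stops.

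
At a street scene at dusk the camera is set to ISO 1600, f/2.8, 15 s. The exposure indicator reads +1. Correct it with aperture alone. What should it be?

Overexposed by 1 stop → need 1 stop darker.
Aperture: f/2.8 → f/4.

f/4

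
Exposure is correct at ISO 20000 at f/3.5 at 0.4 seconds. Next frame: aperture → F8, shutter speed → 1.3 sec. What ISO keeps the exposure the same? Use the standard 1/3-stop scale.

Aperture: f/3.5 → f/4 → f/4.5 → f/5 → f/5.6 → f/6.3 → f/7.1 → f/8 — 2 1/3 stops smaller aperture (darker).
Shutter speed: 0.4 → 0.5 → 0.6 → 0.8 → 1 → 1.3 — 1 2/3 stops slower (brighter).
Net change so far: 2/3 stop darker. Offset with the ISO: 20000 → 25600 → 32000.

ISO 32000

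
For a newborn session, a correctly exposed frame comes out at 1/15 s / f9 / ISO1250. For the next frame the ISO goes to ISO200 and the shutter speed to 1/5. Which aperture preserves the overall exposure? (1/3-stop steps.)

ISO: 1250 → 1000 → 800 → 640 → 500 → 400 → 320 → 250 → 200 — 2 2/3 stops dropped (darker).
Shutter speed: 1/15 → 1/13 → 1/10 → 1/8 → 1/6 → 1/5 — 1 2/3 stops longer (brighter).
Net change so far: 1 stop darker. Offset with the aperture: f/9 → f/8 → f/7.1 → f/6.3.

f/6.3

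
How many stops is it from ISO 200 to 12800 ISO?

200 → 400 → 800 → 1600 → 3200 → 6400 → 12800 — count the steps: 6 stops.

6 stops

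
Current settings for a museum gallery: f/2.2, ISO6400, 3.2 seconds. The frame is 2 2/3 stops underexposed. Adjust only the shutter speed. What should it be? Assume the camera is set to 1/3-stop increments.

Underexposed by 2 2/3 stops → need 2 2/3 stops brighter.
Shutter speed: 3.2 → 4 → 5 → 6 → 8 → 10 → 13 → 15 → 20.

20 s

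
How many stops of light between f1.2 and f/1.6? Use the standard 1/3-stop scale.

f/1.2 → f/1.4 → f/1.6 — count the steps: 2 third-stops = 2/3 stop.

2/3 stop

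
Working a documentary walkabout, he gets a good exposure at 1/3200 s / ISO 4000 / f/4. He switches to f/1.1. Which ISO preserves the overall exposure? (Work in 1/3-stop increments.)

Aperture: f/4 → f/3.5 → f/3.2 → f/2.8 → f/2.5 → f/2.2 → f/2 → f/1.8 → f/1.6 → f/1.4 → f/1.2 → f/1.1 — 3 2/3 stops wider (brighter).
Need 3 2/3 stops darker from the ISO: 4000 → 3200 → 2500 → 2000 → 1600 → 1250 → 1000 → 800 → 640 → 500 → 400 → 320.

ISO 320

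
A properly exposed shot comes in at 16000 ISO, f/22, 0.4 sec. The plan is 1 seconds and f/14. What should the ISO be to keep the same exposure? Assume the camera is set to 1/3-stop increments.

Shutter speed: 0.4 → 0.5 → 0.6 → 0.8 → 1 — 1 1/3 stops slower (brighter).
Aperture: f/22 → f/20 → f/18 → f/16 → f/14 — 1 1/3 stops wider (brighter).
Net change so far: 2 2/3 stops brighter. Offset with the ISO: 16000 → 12800 → 10000 → 8000 → 6400 → 5000 → 4000 → 3200 → 2500.

ISO 2500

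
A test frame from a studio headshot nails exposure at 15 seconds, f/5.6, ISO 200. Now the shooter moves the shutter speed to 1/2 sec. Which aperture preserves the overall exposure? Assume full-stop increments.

f/1.0

Shutter speed: 15 → 8 → 4 → 2 → 1 → 1/2 — 5 stops shorter (darker).
Need 5 stops brighter from the aperture: f/5.6 → f/4 → f/2.8 → f/2 → f/1.4 → f/1.0.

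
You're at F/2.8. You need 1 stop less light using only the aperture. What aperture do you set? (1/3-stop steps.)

f/4

Aperture: f/2.8 → f/3.2 → f/3.5 → f/4 — 1 stop smaller aperture (darker).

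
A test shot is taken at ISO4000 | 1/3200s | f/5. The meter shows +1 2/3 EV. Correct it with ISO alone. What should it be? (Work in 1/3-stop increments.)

Overexposed by 1 2/3 stops → need 1 2/3 stops darker.
ISO: 4000 → 3200 → 2500 → 2000 → 1600 → 1250.

ISO 1250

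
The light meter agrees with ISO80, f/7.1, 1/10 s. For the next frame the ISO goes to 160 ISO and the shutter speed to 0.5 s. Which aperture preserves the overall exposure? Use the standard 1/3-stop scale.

f/22

ISO: 80 → 100 → 125 → 160 — 1 stop raised (brighter).
Shutter speed: 1/10 → 1/8 → 1/6 → 1/5 → 1/4 → 0.3 → 0.4 → 0.5 — 2 1/3 stops slower (brighter).
Net change so far: 3 1/3 stops brighter. Offset with the aperture: f/7.1 → f/8 → f/9 → f/10 → f/11 → f/13 → f/14 → f/16 → f/18 → f/20 → f/22.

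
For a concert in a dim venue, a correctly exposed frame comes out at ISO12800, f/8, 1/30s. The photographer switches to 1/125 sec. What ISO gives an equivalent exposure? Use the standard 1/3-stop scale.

ISO 51200

Shutter speed: 1/30 → 1/40 → 1/50 → 1/60 → 1/80 → 1/100 → 1/125 — 2 stops shorter (darker).
Need 2 stops brighter from the ISO: 12800 → 16000 → 20000 → 25600 → 32000 → 40000 → 51200.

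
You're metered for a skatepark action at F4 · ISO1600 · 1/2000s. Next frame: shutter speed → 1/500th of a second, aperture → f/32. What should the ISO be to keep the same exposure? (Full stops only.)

ISO 25600

Shutter speed: 1/2000 → 1/1000 → 1/500 — 2 stops longer (brighter).
Aperture: f/4 → f/5.6 → f/8 → f/11 → f/16 → f/22 → f/32 — 6 stops narrower (darker).
Net change so far: 4 stops darker. Offset with the ISO: 1600 → 3200 → 6400 → 12800 → 25600.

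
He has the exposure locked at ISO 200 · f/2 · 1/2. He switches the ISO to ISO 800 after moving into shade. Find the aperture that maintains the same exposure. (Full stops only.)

ISO: 200 → 400 → 800 — 2 stops higher (brighter).
Need 2 stops darker from the aperture: f/2 → f/2.8 → f/4.

f/4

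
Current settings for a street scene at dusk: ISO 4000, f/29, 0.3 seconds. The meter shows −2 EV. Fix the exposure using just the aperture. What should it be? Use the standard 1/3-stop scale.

f/14

Underexposed by 2 stops → need 2 stops brighter.
Aperture: f/29 → f/25 → f/22 → f/20 → f/18 → f/16 → f/14.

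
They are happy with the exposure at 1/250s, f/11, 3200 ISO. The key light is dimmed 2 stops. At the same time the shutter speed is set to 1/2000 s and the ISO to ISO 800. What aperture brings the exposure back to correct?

Scene light: 2 stops darker.
Shutter speed: 1/250 → 1/500 → 1/1000 → 1/2000 — 3 stops shorter (darker).
ISO: 3200 → 1600 → 800 — 2 stops lower (darker).
Net so far: 7 stops darker. Aperture: f/11 → f/8 → f/5.6 → f/4 → f/2.8 → f/2 → f/1.4 → f/1.0.

f/1.0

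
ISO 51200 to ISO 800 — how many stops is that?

6 stops

51200 → 25600 → 12800 → 6400 → 3200 → 1600 → 800 — count the steps: 6 stops.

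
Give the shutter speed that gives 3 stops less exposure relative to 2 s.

Shutter speed: 2 → 1 → 1/2 → 1/4 — 3 stops faster (darker).

1/4s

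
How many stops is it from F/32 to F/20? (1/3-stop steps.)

f/32 → f/29 → f/25 → f/22 → f/20 — count the steps: 4 third-stops = 1 1/3 stops.

1 1/3 stops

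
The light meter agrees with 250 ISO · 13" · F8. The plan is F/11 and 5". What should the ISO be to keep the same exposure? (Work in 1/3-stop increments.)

ISO 1250

Aperture: f/8 → f/9 → f/10 → f/11 — 1 stop stopped down (darker).
Shutter speed: 13 → 10 → 8 → 6 → 5 — 1 1/3 stops faster (darker).
Net change so far: 2 1/3 stops darker. Offset with the ISO: 250 → 320 → 400 → 500 → 640 → 800 → 1000 → 1250.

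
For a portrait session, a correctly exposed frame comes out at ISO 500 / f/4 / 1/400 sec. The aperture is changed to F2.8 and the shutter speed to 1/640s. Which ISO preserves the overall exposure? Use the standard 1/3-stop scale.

ISO 400

Aperture: f/4 → f/3.5 → f/3.2 → f/2.8 — 1 stop wider (brighter).
Shutter speed: 1/400 → 1/500 → 1/640 — 2/3 stop faster (darker).
Net change so far: 1/3 stop brighter. Offset with the ISO: 500 → 400.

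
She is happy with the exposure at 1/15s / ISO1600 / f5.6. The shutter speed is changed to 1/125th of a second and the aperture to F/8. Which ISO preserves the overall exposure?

ISO 25600

Shutter speed: 1/15 → 1/30 → 1/60 → 1/125 — 3 stops shorter (darker).
Aperture: f/5.6 → f/8 — 1 stop stopped down (darker).
Net change so far: 4 stops darker. Offset with the ISO: 1600 → 3200 → 6400 → 12800 → 25600.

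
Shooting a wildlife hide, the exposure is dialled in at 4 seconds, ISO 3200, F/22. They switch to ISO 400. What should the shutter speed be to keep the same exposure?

ISO: 3200 → 1600 → 800 → 400 — 3 stops lower (darker).
Need 3 stops brighter from the shutter speed: 4 → 8 → 15 → 30.

30 s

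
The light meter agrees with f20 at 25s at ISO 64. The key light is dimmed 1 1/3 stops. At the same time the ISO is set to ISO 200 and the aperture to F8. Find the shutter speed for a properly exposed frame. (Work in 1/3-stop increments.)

3.2 s

Scene light: 1 1/3 stops darker.
ISO: 64 → 80 → 100 → 125 → 160 → 200 — 1 2/3 stops higher (brighter).
Aperture: f/20 → f/18 → f/16 → f/14 → f/13 → f/11 → f/10 → f/9 → f/8 — 2 2/3 stops larger aperture (brighter).
Net so far: 3 stops brighter. Shutter speed: 25 → 20 → 15 → 13 → 10 → 8 → 6 → 5 → 4 → 3.2.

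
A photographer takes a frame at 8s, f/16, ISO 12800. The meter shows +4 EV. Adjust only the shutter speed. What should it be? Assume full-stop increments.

Overexposed by 4 stops → need 4 stops darker.
Shutter speed: 8 → 4 → 2 → 1 → 1/2.

1/2s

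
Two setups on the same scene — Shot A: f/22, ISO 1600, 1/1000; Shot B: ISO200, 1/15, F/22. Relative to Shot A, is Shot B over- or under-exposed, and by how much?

3 stops brighter

Aperture: unchanged.
Shutter speed: 1/1000 → 1/500 → 1/250 → 1/125 → 1/60 → 1/30 → 1/15 — 6 stops slower (brighter).
ISO: 1600 → 800 → 400 → 200 — 3 stops lower (darker).
Net: +6 −3 = +3 stops.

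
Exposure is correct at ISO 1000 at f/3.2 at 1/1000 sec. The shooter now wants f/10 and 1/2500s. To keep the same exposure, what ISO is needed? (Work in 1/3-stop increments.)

Aperture: f/3.2 → f/3.5 → f/4 → f/4.5 → f/5 → f/5.6 → f/6.3 → f/7.1 → f/8 → f/9 → f/10 — 3 1/3 stops narrower (darker).
Shutter speed: 1/1000 → 1/1250 → 1/1600 → 1/2000 → 1/2500 — 1 1/3 stops shorter (darker).
Net change so far: 4 2/3 stops darker. Offset with the ISO: 1000 → 1250 → 1600 → 2000 → 2500 → 3200 → 4000 → 5000 → 6400 → 8000 → 10000 → 12800 → 16000 → 20000 → 25600.

ISO 25600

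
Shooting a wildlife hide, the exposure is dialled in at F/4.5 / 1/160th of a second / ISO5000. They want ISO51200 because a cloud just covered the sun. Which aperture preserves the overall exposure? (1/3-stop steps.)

f/14

ISO: 5000 → 6400 → 8000 → 10000 → 12800 → 16000 → 20000 → 25600 → 32000 → 40000 → 51200 — 3 1/3 stops higher (brighter).
Need 3 1/3 stops darker from the aperture: f/4.5 → f/5 → f/5.6 → f/6.3 → f/7.1 → f/8 → f/9 → f/10 → f/11 → f/13 → f/14.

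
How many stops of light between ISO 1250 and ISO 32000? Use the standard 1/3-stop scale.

1250 → 1600 → 2000 → 2500 → 3200 → 4000 → 5000 → 6400 → 8000 → 10000 → 12800 → 16000 → 20000 → 25600 → 32000 — count the steps: 14 third-stops = 4 2/3 stops.

4 2/3 stops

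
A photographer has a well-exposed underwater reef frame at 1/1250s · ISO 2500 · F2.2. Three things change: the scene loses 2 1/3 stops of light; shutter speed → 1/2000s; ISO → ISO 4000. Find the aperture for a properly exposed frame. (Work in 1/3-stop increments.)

Scene light: 2 1/3 stops darker.
Shutter speed: 1/1250 → 1/1600 → 1/2000 — 2/3 stop faster (darker).
ISO: 2500 → 3200 → 4000 — 2/3 stop raised (brighter).
Net so far: 2 1/3 stops darker. Aperture: f/2.2 → f/2 → f/1.8 → f/1.6 → f/1.4 → f/1.2 → f/1.1 → f/1.0.

f/1.0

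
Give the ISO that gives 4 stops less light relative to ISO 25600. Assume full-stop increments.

ISO 1600

ISO: 25600 → 12800 → 6400 → 3200 → 1600 — 4 stops dropped (darker).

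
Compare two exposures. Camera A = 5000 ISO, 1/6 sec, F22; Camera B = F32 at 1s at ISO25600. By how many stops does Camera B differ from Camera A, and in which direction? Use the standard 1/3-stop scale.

Aperture: f/22 → f/25 → f/29 → f/32 — 1 stop stopped down (darker).
Shutter speed: 1/6 → 1/5 → 1/4 → 0.3 → 0.4 → 0.5 → 0.6 → 0.8 → 1 — 2 2/3 stops slower (brighter).
ISO: 5000 → 6400 → 8000 → 10000 → 12800 → 16000 → 20000 → 25600 — 2 1/3 stops raised (brighter).
Net: −1 +2 2/3 +2 1/3 = +4 stops.

4 stops brighter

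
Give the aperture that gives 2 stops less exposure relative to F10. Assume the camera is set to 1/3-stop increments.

Aperture: f/10 → f/11 → f/13 → f/14 → f/16 → f/18 → f/20 — 2 stops narrower (darker).

f/20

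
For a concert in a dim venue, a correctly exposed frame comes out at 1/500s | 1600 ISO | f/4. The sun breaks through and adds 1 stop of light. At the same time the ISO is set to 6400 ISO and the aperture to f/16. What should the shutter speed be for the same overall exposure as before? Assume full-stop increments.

1/250s

Scene light: 1 stop brighter.
ISO: 1600 → 3200 → 6400 — 2 stops higher (brighter).
Aperture: f/4 → f/5.6 → f/8 → f/11 → f/16 — 4 stops stopped down (darker).
Net so far: 1 stop darker. Shutter speed: 1/500 → 1/250.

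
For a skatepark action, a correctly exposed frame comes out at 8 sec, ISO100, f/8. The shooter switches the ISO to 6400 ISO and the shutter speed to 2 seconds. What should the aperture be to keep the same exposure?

f/32

ISO: 100 → 200 → 400 → 800 → 1600 → 3200 → 6400 — 6 stops higher (brighter).
Shutter speed: 8 → 4 → 2 — 2 stops shorter (darker).
Net change so far: 4 stops brighter. Offset with the aperture: f/8 → f/11 → f/16 → f/22 → f/32.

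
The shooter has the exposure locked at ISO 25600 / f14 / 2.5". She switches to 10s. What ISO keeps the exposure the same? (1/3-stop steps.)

ISO 6400

Shutter speed: 2.5 → 3.2 → 4 → 5 → 6 → 8 → 10 — 2 stops slower (brighter).
Need 2 stops darker from the ISO: 25600 → 20000 → 16000 → 12800 → 10000 → 8000 → 6400.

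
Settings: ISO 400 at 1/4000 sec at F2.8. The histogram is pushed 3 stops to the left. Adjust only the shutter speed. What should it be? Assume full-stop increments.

1/500s

Underexposed by 3 stops → need 3 stops brighter.
Shutter speed: 1/4000 → 1/2000 → 1/1000 → 1/500.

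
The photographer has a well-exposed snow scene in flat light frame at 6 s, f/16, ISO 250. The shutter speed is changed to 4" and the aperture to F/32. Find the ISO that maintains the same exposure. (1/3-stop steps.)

Shutter speed: 6 → 5 → 4 — 2/3 stop shorter (darker).
Aperture: f/16 → f/18 → f/20 → f/22 → f/25 → f/29 → f/32 — 2 stops narrower (darker).
Net change so far: 2 2/3 stops darker. Offset with the ISO: 250 → 320 → 400 → 500 → 640 → 800 → 1000 → 1250 → 1600.

ISO 1600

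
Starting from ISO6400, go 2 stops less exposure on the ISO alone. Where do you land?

ISO 1600

ISO: 6400 → 3200 → 1600 — 2 stops lower (darker).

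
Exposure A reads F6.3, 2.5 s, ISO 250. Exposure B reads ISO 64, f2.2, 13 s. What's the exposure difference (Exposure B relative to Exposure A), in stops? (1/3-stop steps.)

3 1/3 stops brighter

Aperture: f/6.3 → f/5.6 → f/5 → f/4.5 → f/4 → f/3.5 → f/3.2 → f/2.8 → f/2.5 → f/2.2 — 3 stops larger aperture (brighter).
Shutter speed: 2.5 → 3.2 → 4 → 5 → 6 → 8 → 10 → 13 — 2 1/3 stops slower (brighter).
ISO: 250 → 200 → 160 → 125 → 100 → 80 → 64 — 2 stops lower (darker).
Net: +3 +2 1/3 −2 = +3 1/3 stops.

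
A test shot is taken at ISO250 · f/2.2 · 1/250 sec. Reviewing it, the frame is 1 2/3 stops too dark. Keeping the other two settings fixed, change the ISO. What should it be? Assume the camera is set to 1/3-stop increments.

ISO 800

Underexposed by 1 2/3 stops → need 1 2/3 stops brighter.
ISO: 250 → 320 → 400 → 500 → 640 → 800.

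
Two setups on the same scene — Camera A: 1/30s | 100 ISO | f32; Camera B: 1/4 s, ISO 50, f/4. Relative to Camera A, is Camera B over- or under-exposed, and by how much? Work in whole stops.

Aperture: f/32 → f/22 → f/16 → f/11 → f/8 → f/5.6 → f/4 — 6 stops wider (brighter).
Shutter speed: 1/30 → 1/15 → 1/8 → 1/4 — 3 stops longer (brighter).
ISO: 100 → 50 — 1 stop lower (darker).
Net: +6 +3 −1 = +8 stops.

8 stops brighter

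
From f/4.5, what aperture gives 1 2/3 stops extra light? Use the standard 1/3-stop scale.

f/2.5

Aperture: f/4.5 → f/4 → f/3.5 → f/3.2 → f/2.8 → f/2.5 — 1 2/3 stops opened up (brighter).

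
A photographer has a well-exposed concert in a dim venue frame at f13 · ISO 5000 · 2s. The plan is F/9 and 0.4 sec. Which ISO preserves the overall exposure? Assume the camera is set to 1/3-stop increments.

ISO 12800

Aperture: f/13 → f/11 → f/10 → f/9 — 1 stop opened up (brighter).
Shutter speed: 2 → 1.6 → 1.3 → 1 → 0.8 → 0.6 → 0.5 → 0.4 — 2 1/3 stops faster (darker).
Net change so far: 1 1/3 stops darker. Offset with the ISO: 5000 → 6400 → 8000 → 10000 → 12800.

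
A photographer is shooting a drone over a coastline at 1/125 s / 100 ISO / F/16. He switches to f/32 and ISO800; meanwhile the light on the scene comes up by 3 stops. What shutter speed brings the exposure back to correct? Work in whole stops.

Scene light: 3 stops brighter.
Aperture: f/16 → f/22 → f/32 — 2 stops smaller aperture (darker).
ISO: 100 → 200 → 400 → 800 — 3 stops raised (brighter).
Net so far: 4 stops brighter. Shutter speed: 1/125 → 1/250 → 1/500 → 1/1000 → 1/2000.

1/2000s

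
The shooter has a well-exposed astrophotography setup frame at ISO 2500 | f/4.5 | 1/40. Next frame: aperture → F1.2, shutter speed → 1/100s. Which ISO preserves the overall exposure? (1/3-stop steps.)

ISO 500

Aperture: f/4.5 → f/4 → f/3.5 → f/3.2 → f/2.8 → f/2.5 → f/2.2 → f/2 → f/1.8 → f/1.6 → f/1.4 → f/1.2 — 3 2/3 stops larger aperture (brighter).
Shutter speed: 1/40 → 1/50 → 1/60 → 1/80 → 1/100 — 1 1/3 stops shorter (darker).
Net change so far: 2 1/3 stops brighter. Offset with the ISO: 2500 → 2000 → 1600 → 1250 → 1000 → 800 → 640 → 500.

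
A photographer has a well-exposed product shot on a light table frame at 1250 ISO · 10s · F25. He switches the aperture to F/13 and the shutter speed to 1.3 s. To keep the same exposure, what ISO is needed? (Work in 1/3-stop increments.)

ISO 2500

Aperture: f/25 → f/22 → f/20 → f/18 → f/16 → f/14 → f/13 — 2 stops wider (brighter).
Shutter speed: 10 → 8 → 6 → 5 → 4 → 3.2 → 2.5 → 2 → 1.6 → 1.3 — 3 stops shorter (darker).
Net change so far: 1 stop darker. Offset with the ISO: 1250 → 1600 → 2000 → 2500.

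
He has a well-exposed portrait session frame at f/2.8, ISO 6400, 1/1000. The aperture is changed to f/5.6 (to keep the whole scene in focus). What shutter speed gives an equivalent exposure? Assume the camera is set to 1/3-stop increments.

Aperture: f/2.8 → f/3.2 → f/3.5 → f/4 → f/4.5 → f/5 → f/5.6 — 2 stops narrower (darker).
Need 2 stops brighter from the shutter speed: 1/1000 → 1/800 → 1/640 → 1/500 → 1/400 → 1/320 → 1/250.

1/250s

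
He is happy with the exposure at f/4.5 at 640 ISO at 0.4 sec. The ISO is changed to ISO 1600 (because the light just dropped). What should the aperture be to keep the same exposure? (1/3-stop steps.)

f/7.1

ISO: 640 → 800 → 1000 → 1250 → 1600 — 1 1/3 stops raised (brighter).
Need 1 1/3 stops darker from the aperture: f/4.5 → f/5 → f/5.6 → f/6.3 → f/7.1.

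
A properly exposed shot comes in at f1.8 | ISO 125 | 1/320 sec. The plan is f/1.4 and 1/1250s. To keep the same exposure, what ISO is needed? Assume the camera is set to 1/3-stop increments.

ISO 320

Aperture: f/1.8 → f/1.6 → f/1.4 — 2/3 stop wider (brighter).
Shutter speed: 1/320 → 1/400 → 1/500 → 1/640 → 1/800 → 1/1000 → 1/1250 — 2 stops faster (darker).
Net change so far: 1 1/3 stops darker. Offset with the ISO: 125 → 160 → 200 → 250 → 320.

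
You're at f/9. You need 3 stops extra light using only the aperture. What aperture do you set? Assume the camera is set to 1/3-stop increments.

f/3.2

Aperture: f/9 → f/8 → f/7.1 → f/6.3 → f/5.6 → f/5 → f/4.5 → f/4 → f/3.5 → f/3.2 — 3 stops opened up (brighter).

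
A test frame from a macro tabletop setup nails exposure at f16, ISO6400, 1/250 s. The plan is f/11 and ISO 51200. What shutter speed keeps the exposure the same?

1/4000s

Aperture: f/16 → f/11 — 1 stop larger aperture (brighter).
ISO: 6400 → 12800 → 25600 → 51200 — 3 stops higher (brighter).
Net change so far: 4 stops brighter. Offset with the shutter speed: 1/250 → 1/500 → 1/1000 → 1/2000 → 1/4000.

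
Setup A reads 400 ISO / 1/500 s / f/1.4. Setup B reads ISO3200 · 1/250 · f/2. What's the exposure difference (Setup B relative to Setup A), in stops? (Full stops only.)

Aperture: f/1.4 → f/2 — 1 stop narrower (darker).
Shutter speed: 1/500 → 1/250 — 1 stop slower (brighter).
ISO: 400 → 800 → 1600 → 3200 — 3 stops higher (brighter).
Net: −1 +1 +3 = +3 stops.

3 stops brighter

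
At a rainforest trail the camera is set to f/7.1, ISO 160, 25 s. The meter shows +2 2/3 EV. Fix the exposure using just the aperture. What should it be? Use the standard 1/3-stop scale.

Overexposed by 2 2/3 stops → need 2 2/3 stops darker.
Aperture: f/7.1 → f/8 → f/9 → f/10 → f/11 → f/13 → f/14 → f/16 → f/18.

f/18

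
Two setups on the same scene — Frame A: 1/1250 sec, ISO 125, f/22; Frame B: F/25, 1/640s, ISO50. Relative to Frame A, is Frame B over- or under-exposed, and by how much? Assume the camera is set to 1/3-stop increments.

Aperture: f/22 → f/25 — 1/3 stop narrower (darker).
Shutter speed: 1/1250 → 1/1000 → 1/800 → 1/640 — 1 stop slower (brighter).
ISO: 125 → 100 → 80 → 64 → 50 — 1 1/3 stops dropped (darker).
Net: −1/3 +1 −1 1/3 = −2/3 stops.

2/3 stop darker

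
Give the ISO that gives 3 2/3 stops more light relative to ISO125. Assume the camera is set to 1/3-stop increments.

ISO: 125 → 160 → 200 → 250 → 320 → 400 → 500 → 640 → 800 → 1000 → 1250 → 1600 — 3 2/3 stops raised (brighter).

ISO 1600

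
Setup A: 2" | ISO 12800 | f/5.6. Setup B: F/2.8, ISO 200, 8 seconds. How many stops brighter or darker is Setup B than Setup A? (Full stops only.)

2 stops darker

Aperture: f/5.6 → f/4 → f/2.8 — 2 stops wider (brighter).
Shutter speed: 2 → 4 → 8 — 2 stops longer (brighter).
ISO: 12800 → 6400 → 3200 → 1600 → 800 → 400 → 200 — 6 stops lower (darker).
Net: +2 +2 −6 = −2 stops.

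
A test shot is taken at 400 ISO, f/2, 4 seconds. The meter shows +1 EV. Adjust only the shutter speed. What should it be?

2 s

Overexposed by 1 stop → need 1 stop darker.
Shutter speed: 4 → 2.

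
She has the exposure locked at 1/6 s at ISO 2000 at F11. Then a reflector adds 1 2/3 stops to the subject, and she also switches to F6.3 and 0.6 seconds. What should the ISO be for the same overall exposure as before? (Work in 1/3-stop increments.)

Scene light: 1 2/3 stops brighter.
Aperture: f/11 → f/10 → f/9 → f/8 → f/7.1 → f/6.3 — 1 2/3 stops larger aperture (brighter).
Shutter speed: 1/6 → 1/5 → 1/4 → 0.3 → 0.4 → 0.5 → 0.6 — 2 stops longer (brighter).
Net so far: 5 1/3 stops brighter. ISO: 2000 → 1600 → 1250 → 1000 → 800 → 640 → 500 → 400 → 320 → 250 → 200 → 160 → 125 → 100 → 80 → 64 → 50.

ISO 50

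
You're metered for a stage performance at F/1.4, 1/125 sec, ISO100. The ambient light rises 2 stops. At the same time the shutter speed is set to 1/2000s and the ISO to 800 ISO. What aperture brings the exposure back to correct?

Scene light: 2 stops brighter.
Shutter speed: 1/125 → 1/250 → 1/500 → 1/1000 → 1/2000 — 4 stops shorter (darker).
ISO: 100 → 200 → 400 → 800 — 3 stops raised (brighter).
Net so far: 1 stop brighter. Aperture: f/1.4 → f/2.

f/2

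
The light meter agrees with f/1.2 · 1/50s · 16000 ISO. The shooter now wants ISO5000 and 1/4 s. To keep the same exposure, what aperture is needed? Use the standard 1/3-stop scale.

ISO: 16000 → 12800 → 10000 → 8000 → 6400 → 5000 — 1 2/3 stops lower (darker).
Shutter speed: 1/50 → 1/40 → 1/30 → 1/25 → 1/20 → 1/15 → 1/13 → 1/10 → 1/8 → 1/6 → 1/5 → 1/4 — 3 2/3 stops slower (brighter).
Net change so far: 2 stops brighter. Offset with the aperture: f/1.2 → f/1.4 → f/1.6 → f/1.8 → f/2 → f/2.2 → f/2.5.

f/2.5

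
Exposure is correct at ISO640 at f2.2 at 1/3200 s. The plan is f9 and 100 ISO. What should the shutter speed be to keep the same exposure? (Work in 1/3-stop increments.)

Aperture: f/2.2 → f/2.5 → f/2.8 → f/3.2 → f/3.5 → f/4 → f/4.5 → f/5 → f/5.6 → f/6.3 → f/7.1 → f/8 → f/9 — 4 stops stopped down (darker).
ISO: 640 → 500 → 400 → 320 → 250 → 200 → 160 → 125 → 100 — 2 2/3 stops dropped (darker).
Net change so far: 6 2/3 stops darker. Offset with the shutter speed: 1/3200 → 1/2500 → 1/2000 → 1/1600 → 1/1250 → 1/1000 → 1/800 → 1/640 → 1/500 → 1/400 → 1/320 → 1/250 → 1/200 → 1/160 → 1/125 → 1/100 → 1/80 → 1/60 → 1/50 → 1/40 → 1/30.

1/30s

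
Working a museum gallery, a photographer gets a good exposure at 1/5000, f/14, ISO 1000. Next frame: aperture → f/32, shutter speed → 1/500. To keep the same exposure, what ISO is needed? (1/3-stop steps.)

ISO 500

Aperture: f/14 → f/16 → f/18 → f/20 → f/22 → f/25 → f/29 → f/32 — 2 1/3 stops stopped down (darker).
Shutter speed: 1/5000 → 1/4000 → 1/3200 → 1/2500 → 1/2000 → 1/1600 → 1/1250 → 1/1000 → 1/800 → 1/640 → 1/500 — 3 1/3 stops slower (brighter).
Net change so far: 1 stop brighter. Offset with the ISO: 1000 → 800 → 640 → 500.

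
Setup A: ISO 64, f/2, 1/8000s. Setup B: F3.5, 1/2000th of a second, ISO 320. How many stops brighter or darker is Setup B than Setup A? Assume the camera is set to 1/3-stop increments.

Aperture: f/2 → f/2.2 → f/2.5 → f/2.8 → f/3.2 → f/3.5 — 1 2/3 stops smaller aperture (darker).
Shutter speed: 1/8000 → 1/6400 → 1/5000 → 1/4000 → 1/3200 → 1/2500 → 1/2000 — 2 stops longer (brighter).
ISO: 64 → 80 → 100 → 125 → 160 → 200 → 250 → 320 — 2 1/3 stops raised (brighter).
Net: −1 2/3 +2 +2 1/3 = +2 2/3 stops.

2 2/3 stops brighter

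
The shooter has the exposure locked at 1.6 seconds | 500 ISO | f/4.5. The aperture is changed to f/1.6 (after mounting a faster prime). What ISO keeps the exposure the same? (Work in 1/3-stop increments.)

Aperture: f/4.5 → f/4 → f/3.5 → f/3.2 → f/2.8 → f/2.5 → f/2.2 → f/2 → f/1.8 → f/1.6 — 3 stops opened up (brighter).
Need 3 stops darker from the ISO: 500 → 400 → 320 → 250 → 200 → 160 → 125 → 100 → 80 → 64.

ISO 64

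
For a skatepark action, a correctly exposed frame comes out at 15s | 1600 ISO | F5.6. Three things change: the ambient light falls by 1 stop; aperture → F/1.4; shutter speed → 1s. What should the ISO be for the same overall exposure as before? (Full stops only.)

ISO 3200

Scene light: 1 stop darker.
Aperture: f/5.6 → f/4 → f/2.8 → f/2 → f/1.4 — 4 stops opened up (brighter).
Shutter speed: 15 → 8 → 4 → 2 → 1 — 4 stops shorter (darker).
Net so far: 1 stop darker. ISO: 1600 → 3200.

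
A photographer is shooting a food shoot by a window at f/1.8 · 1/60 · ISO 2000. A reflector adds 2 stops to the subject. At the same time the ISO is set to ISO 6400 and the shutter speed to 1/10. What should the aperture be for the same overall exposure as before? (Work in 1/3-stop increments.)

Scene light: 2 stops brighter.
ISO: 2000 → 2500 → 3200 → 4000 → 5000 → 6400 — 1 2/3 stops raised (brighter).
Shutter speed: 1/60 → 1/50 → 1/40 → 1/30 → 1/25 → 1/20 → 1/15 → 1/13 → 1/10 — 2 2/3 stops longer (brighter).
Net so far: 6 1/3 stops brighter. Aperture: f/1.8 → f/2 → f/2.2 → f/2.5 → f/2.8 → f/3.2 → f/3.5 → f/4 → f/4.5 → f/5 → f/5.6 → f/6.3 → f/7.1 → f/8 → f/9 → f/10 → f/11 → f/13 → f/14 → f/16.

f/16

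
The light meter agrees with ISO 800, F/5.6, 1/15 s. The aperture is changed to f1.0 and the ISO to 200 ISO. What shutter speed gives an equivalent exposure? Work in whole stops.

1/125s

Aperture: f/5.6 → f/4 → f/2.8 → f/2 → f/1.4 → f/1.0 — 5 stops wider (brighter).
ISO: 800 → 400 → 200 — 2 stops lower (darker).
Net change so far: 3 stops brighter. Offset with the shutter speed: 1/15 → 1/30 → 1/60 → 1/125.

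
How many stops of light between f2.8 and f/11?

4 stops

f/2.8 → f/4 → f/5.6 → f/8 → f/11 — count the steps: 4 stops.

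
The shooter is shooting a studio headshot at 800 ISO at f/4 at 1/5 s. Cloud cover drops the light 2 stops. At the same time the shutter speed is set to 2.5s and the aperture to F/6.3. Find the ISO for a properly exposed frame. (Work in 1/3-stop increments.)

ISO 640

Scene light: 2 stops darker.
Shutter speed: 1/5 → 1/4 → 0.3 → 0.4 → 0.5 → 0.6 → 0.8 → 1 → 1.3 → 1.6 → 2 → 2.5 — 3 2/3 stops longer (brighter).
Aperture: f/4 → f/4.5 → f/5 → f/5.6 → f/6.3 — 1 1/3 stops narrower (darker).
Net so far: 1/3 stop brighter. ISO: 800 → 640.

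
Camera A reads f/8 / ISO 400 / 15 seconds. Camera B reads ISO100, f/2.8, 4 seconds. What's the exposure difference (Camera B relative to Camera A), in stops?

1 stop darker

Aperture: f/8 → f/5.6 → f/4 → f/2.8 — 3 stops larger aperture (brighter).
Shutter speed: 15 → 8 → 4 — 2 stops shorter (darker).
ISO: 400 → 200 → 100 — 2 stops dropped (darker).
Net: +3 −2 −2 = −1 stop.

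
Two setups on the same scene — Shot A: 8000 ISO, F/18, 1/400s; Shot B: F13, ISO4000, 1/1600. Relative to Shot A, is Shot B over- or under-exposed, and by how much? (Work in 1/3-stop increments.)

2 stops darker

Aperture: f/18 → f/16 → f/14 → f/13 — 1 stop opened up (brighter).
Shutter speed: 1/400 → 1/500 → 1/640 → 1/800 → 1/1000 → 1/1250 → 1/1600 — 2 stops faster (darker).
ISO: 8000 → 6400 → 5000 → 4000 — 1 stop dropped (darker).
Net: +1 −2 −1 = −2 stops.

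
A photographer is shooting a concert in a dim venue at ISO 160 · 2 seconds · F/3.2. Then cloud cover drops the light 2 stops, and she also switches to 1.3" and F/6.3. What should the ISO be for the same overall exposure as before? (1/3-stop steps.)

Scene light: 2 stops darker.
Shutter speed: 2 → 1.6 → 1.3 — 2/3 stop shorter (darker).
Aperture: f/3.2 → f/3.5 → f/4 → f/4.5 → f/5 → f/5.6 → f/6.3 — 2 stops stopped down (darker).
Net so far: 4 2/3 stops darker. ISO: 160 → 200 → 250 → 320 → 400 → 500 → 640 → 800 → 1000 → 1250 → 1600 → 2000 → 2500 → 3200 → 4000.

ISO 4000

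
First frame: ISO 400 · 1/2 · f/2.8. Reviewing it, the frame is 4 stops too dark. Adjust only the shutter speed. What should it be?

Underexposed by 4 stops → need 4 stops brighter.
Shutter speed: 1/2 → 1 → 2 → 4 → 8.

8 s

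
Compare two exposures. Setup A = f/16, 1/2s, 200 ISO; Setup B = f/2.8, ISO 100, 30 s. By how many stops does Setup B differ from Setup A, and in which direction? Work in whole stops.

Aperture: f/16 → f/11 → f/8 → f/5.6 → f/4 → f/2.8 — 5 stops opened up (brighter).
Shutter speed: 1/2 → 1 → 2 → 4 → 8 → 15 → 30 — 6 stops longer (brighter).
ISO: 200 → 100 — 1 stop lower (darker).
Net: +5 +6 −1 = +10 stops.

10 stops brighter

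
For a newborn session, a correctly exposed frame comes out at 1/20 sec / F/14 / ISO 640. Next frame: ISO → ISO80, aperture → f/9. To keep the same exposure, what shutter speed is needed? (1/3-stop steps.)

ISO: 640 → 500 → 400 → 320 → 250 → 200 → 160 → 125 → 100 → 80 — 3 stops lower (darker).
Aperture: f/14 → f/13 → f/11 → f/10 → f/9 — 1 1/3 stops larger aperture (brighter).
Net change so far: 1 2/3 stops darker. Offset with the shutter speed: 1/20 → 1/15 → 1/13 → 1/10 → 1/8 → 1/6.

1/6s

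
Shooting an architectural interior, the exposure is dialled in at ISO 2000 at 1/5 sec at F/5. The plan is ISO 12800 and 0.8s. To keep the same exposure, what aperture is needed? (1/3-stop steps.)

f/25

ISO: 2000 → 2500 → 3200 → 4000 → 5000 → 6400 → 8000 → 10000 → 12800 — 2 2/3 stops higher (brighter).
Shutter speed: 1/5 → 1/4 → 0.3 → 0.4 → 0.5 → 0.6 → 0.8 — 2 stops longer (brighter).
Net change so far: 4 2/3 stops brighter. Offset with the aperture: f/5 → f/5.6 → f/6.3 → f/7.1 → f/8 → f/9 → f/10 → f/11 → f/13 → f/14 → f/16 → f/18 → f/20 → f/22 → f/25.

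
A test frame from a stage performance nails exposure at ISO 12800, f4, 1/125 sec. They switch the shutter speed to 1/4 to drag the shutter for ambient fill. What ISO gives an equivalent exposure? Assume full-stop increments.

Shutter speed: 1/125 → 1/60 → 1/30 → 1/15 → 1/8 → 1/4 — 5 stops slower (brighter).
Need 5 stops darker from the ISO: 12800 → 6400 → 3200 → 1600 → 800 → 400.

ISO 400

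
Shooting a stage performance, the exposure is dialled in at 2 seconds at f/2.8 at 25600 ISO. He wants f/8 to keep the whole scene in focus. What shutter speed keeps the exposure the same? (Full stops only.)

Aperture: f/2.8 → f/4 → f/5.6 → f/8 — 3 stops smaller aperture (darker).
Need 3 stops brighter from the shutter speed: 2 → 4 → 8 → 15.

15 s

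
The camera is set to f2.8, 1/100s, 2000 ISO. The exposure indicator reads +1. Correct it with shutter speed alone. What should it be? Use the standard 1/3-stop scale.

1/200s

Overexposed by 1 stop → need 1 stop darker.
Shutter speed: 1/100 → 1/125 → 1/160 → 1/200.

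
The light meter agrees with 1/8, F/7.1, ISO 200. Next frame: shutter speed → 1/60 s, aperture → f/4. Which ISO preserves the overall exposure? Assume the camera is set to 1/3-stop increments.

ISO 500

Shutter speed: 1/8 → 1/10 → 1/13 → 1/15 → 1/20 → 1/25 → 1/30 → 1/40 → 1/50 → 1/60 — 3 stops shorter (darker).
Aperture: f/7.1 → f/6.3 → f/5.6 → f/5 → f/4.5 → f/4 — 1 2/3 stops opened up (brighter).
Net change so far: 1 1/3 stops darker. Offset with the ISO: 200 → 250 → 320 → 400 → 500.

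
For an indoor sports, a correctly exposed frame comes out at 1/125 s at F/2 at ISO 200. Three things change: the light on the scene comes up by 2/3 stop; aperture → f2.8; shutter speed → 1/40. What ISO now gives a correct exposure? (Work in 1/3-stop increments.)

ISO 80

Scene light: 2/3 stop brighter.
Aperture: f/2 → f/2.2 → f/2.5 → f/2.8 — 1 stop smaller aperture (darker).
Shutter speed: 1/125 → 1/100 → 1/80 → 1/60 → 1/50 → 1/40 — 1 2/3 stops longer (brighter).
Net so far: 1 1/3 stops brighter. ISO: 200 → 160 → 125 → 100 → 80.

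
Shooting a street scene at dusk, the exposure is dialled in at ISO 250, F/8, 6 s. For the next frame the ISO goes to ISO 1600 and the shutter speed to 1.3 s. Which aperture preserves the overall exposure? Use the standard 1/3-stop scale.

ISO: 250 → 320 → 400 → 500 → 640 → 800 → 1000 → 1250 → 1600 — 2 2/3 stops higher (brighter).
Shutter speed: 6 → 5 → 4 → 3.2 → 2.5 → 2 → 1.6 → 1.3 — 2 1/3 stops shorter (darker).
Net change so far: 1/3 stop brighter. Offset with the aperture: f/8 → f/9.

f/9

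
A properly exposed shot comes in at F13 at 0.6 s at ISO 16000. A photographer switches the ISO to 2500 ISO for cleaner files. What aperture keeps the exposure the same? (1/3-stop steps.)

ISO: 16000 → 12800 → 10000 → 8000 → 6400 → 5000 → 4000 → 3200 → 2500 — 2 2/3 stops dropped (darker).
Need 2 2/3 stops brighter from the aperture: f/13 → f/11 → f/10 → f/9 → f/8 → f/7.1 → f/6.3 → f/5.6 → f/5.

f/5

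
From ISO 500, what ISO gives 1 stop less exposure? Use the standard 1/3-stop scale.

ISO 250

ISO: 500 → 400 → 320 → 250 — 1 stop lower (darker).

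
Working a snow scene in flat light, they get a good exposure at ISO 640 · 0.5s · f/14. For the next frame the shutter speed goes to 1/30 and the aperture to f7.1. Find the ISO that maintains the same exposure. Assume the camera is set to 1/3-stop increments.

ISO 2500

Shutter speed: 0.5 → 0.4 → 0.3 → 1/4 → 1/5 → 1/6 → 1/8 → 1/10 → 1/13 → 1/15 → 1/20 → 1/25 → 1/30 — 4 stops faster (darker).
Aperture: f/14 → f/13 → f/11 → f/10 → f/9 → f/8 → f/7.1 — 2 stops wider (brighter).
Net change so far: 2 stops darker. Offset with the ISO: 640 → 800 → 1000 → 1250 → 1600 → 2000 → 2500.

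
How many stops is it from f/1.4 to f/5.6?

f/1.4 → f/2 → f/2.8 → f/4 → f/5.6 — count the steps: 4 stops.

4 stops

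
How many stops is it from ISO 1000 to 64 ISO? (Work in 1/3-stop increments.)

4 stops

1000 → 800 → 640 → 500 → 400 → 320 → 250 → 200 → 160 → 125 → 100 → 80 → 64 — count the steps: 12 third-stops = 4 stops.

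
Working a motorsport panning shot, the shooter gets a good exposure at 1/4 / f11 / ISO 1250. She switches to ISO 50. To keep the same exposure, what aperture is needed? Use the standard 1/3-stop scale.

f/2.2

ISO: 1250 → 1000 → 800 → 640 → 500 → 400 → 320 → 250 → 200 → 160 → 125 → 100 → 80 → 64 → 50 — 4 2/3 stops dropped (darker).
Need 4 2/3 stops brighter from the aperture: f/11 → f/10 → f/9 → f/8 → f/7.1 → f/6.3 → f/5.6 → f/5 → f/4.5 → f/4 → f/3.5 → f/3.2 → f/2.8 → f/2.5 → f/2.2.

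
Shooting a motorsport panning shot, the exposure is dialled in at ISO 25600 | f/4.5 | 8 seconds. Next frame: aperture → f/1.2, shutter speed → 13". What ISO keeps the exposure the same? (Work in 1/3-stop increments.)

Aperture: f/4.5 → f/4 → f/3.5 → f/3.2 → f/2.8 → f/2.5 → f/2.2 → f/2 → f/1.8 → f/1.6 → f/1.4 → f/1.2 — 3 2/3 stops wider (brighter).
Shutter speed: 8 → 10 → 13 — 2/3 stop longer (brighter).
Net change so far: 4 1/3 stops brighter. Offset with the ISO: 25600 → 20000 → 16000 → 12800 → 10000 → 8000 → 6400 → 5000 → 4000 → 3200 → 2500 → 2000 → 1600 → 1250.

ISO 1250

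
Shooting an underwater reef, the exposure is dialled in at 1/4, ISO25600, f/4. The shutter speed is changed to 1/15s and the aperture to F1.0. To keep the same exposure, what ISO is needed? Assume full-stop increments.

Shutter speed: 1/4 → 1/8 → 1/15 — 2 stops faster (darker).
Aperture: f/4 → f/2.8 → f/2 → f/1.4 → f/1.0 — 4 stops wider (brighter).
Net change so far: 2 stops brighter. Offset with the ISO: 25600 → 12800 → 6400.

ISO 6400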